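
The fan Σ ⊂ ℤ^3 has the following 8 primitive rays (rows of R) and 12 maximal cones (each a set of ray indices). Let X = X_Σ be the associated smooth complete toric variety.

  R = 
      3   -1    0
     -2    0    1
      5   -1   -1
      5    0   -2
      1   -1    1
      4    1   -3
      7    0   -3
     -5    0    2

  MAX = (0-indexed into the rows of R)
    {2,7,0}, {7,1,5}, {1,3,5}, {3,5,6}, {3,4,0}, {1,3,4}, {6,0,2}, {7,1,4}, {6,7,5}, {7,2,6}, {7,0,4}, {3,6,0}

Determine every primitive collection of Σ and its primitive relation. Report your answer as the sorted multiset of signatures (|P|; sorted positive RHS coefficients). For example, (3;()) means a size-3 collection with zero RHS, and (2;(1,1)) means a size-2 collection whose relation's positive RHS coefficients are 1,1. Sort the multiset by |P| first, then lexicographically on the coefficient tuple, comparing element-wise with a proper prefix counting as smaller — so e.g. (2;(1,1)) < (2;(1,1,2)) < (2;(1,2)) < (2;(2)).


Minimal non-faces — 11 found among 8 rays, 12 max cones:

  P={3,7}:  v_{3} + v_{7} = 0 — sig = (2;())
  P={0,1}:  v_{0} + v_{1} = v_{4} — sig = (2;(1))
  P={0,5}:  v_{0} + v_{5} = v_{6} — sig = (2;(1))
  P={1,2}:  v_{1} + v_{2} = v_{0} — sig = (2;(1))
  P={1,6}:  v_{1} + v_{6} = v_{3} — sig = (2;(1))
  P={4,5}:  v_{4} + v_{5} = v_{3} — sig = (2;(1))
  P={2,3}:  v_{2} + v_{3} = v_{0} + v_{6} — sig = (2;(1,1))
  P={4,6}:  v_{4} + v_{6} = v_{0} + v_{3} — sig = (2;(1,1))
  P={2,5}:  v_{2} + v_{5} = 2·v_{6} + v_{7} — sig = (2;(1,2))
  P={2,4}:  v_{2} + v_{4} = 2·v_{0} — sig = (2;(2))
  P={0,6,7}:  v_{0} + v_{6} + v_{7} = v_{2} — sig = (3;(1))

Signatures (|P|; sorted positive RHS coefficients), sorted:
    (2;())
    (2;(1))
    (2;(1))
    (2;(1))
    (2;(1))
    (2;(1))
    (2;(1,1))
    (2;(1,1))
    (2;(1,2))
    (2;(2))
    (3;(1))


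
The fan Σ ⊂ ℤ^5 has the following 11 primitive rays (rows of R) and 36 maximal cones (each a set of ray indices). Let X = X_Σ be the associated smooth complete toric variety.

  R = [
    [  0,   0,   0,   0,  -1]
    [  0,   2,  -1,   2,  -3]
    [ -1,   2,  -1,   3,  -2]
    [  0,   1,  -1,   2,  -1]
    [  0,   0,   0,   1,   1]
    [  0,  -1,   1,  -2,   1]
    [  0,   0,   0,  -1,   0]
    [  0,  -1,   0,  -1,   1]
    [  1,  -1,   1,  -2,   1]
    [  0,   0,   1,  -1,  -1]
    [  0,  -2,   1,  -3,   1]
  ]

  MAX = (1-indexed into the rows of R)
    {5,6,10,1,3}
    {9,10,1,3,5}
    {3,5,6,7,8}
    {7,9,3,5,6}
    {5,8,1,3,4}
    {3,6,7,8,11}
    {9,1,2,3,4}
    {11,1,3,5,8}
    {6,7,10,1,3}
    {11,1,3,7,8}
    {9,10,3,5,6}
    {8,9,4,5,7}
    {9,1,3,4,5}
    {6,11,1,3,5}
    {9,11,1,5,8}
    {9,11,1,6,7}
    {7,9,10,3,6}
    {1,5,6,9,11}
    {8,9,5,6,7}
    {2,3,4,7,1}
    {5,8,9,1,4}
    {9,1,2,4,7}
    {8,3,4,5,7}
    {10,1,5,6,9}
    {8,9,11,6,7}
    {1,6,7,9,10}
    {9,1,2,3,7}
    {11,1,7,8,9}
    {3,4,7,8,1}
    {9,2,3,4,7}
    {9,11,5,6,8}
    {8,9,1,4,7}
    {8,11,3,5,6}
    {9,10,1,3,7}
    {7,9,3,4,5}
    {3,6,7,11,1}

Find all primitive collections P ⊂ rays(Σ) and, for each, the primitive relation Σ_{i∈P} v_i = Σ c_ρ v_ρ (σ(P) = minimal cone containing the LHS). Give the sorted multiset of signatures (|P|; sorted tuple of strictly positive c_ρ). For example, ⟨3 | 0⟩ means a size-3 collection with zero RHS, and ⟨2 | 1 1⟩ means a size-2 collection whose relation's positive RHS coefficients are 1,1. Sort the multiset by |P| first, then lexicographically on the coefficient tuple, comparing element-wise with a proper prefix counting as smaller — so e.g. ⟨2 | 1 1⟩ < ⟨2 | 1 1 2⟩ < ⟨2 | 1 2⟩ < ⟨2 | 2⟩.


Δ(Σ) — 11 vertices, 18 min non-faces:

  {4,6}:  v_{4} + v_{6} = 0 — sig = ⟨2 | 0⟩
  {4,11}:  v_{4} + v_{11} = v_{1} + v_{8} — sig = ⟨2 | 1 1⟩
  {8,10}:  v_{8} + v_{10} = v_{1} + v_{6} — sig = ⟨2 | 1 1⟩
  {2,5}:  v_{2} + v_{5} = v_{3} + v_{4} + v_{9} — sig = ⟨2 | 1 1 1⟩
  {2,8}:  v_{2} + v_{8} = v_{1} + v_{4} + v_{7} — sig = ⟨2 | 1 1 1⟩
  {4,10}:  v_{4} + v_{10} = v_{1} + v_{3} + v_{9} — sig = ⟨2 | 1 1 1⟩
  {2,6}:  v_{2} + v_{6} = v_{1} + v_{3} + v_{7} + v_{9} — sig = ⟨2 | 1 1 1 1⟩
  {2,11}:  v_{2} + v_{11} = 2·v_{1} + v_{7} — sig = ⟨2 | 1 2⟩
  {2,10}:  v_{2} + v_{10} = 2·v_{1} + 2·v_{3} + v_{7} + 2·v_{9} — sig = ⟨2 | 1 2 2 2⟩
  {10,11}:  v_{10} + v_{11} = 2·v_{1} + 2·v_{6} — sig = ⟨2 | 2 2⟩
  {1,5,7}:  v_{1} + v_{5} + v_{7} = 0 — sig = ⟨3 | 0⟩
  {3,8,9}:  v_{3} + v_{8} + v_{9} = 0 — sig = ⟨3 | 0⟩
  {1,6,8}:  v_{1} + v_{6} + v_{8} = v_{11} — sig = ⟨3 | 1⟩
  {3,9,11}:  v_{3} + v_{9} + v_{11} = v_{1} + v_{6} — sig = ⟨3 | 1 1⟩
  {5,7,11}:  v_{5} + v_{7} + v_{11} = v_{6} + v_{8} — sig = ⟨3 | 1 1⟩
  {5,7,10}:  v_{5} + v_{7} + v_{10} = v_{3} + v_{6} + v_{9} — sig = ⟨3 | 1 1 1⟩
  {1,3,6,9}:  v_{1} + v_{3} + v_{6} + v_{9} = v_{10} — sig = ⟨4 | 1⟩
  {1,3,4,7,9}:  v_{1} + v_{3} + v_{4} + v_{7} + v_{9} = v_{2} — sig = ⟨5 | 1⟩

so the primitive-relation signature multiset is
    |P|=2: 10 collections, coeffs (), (1,1), (1,1), (1,1,1), (1,1,1), (1,1,1), (1,1,1,1), (1,2), (1,2,2,2), (2,2)
    |P|=3: 6 collections, coeffs (), (), (1), (1,1), (1,1), (1,1,1)
    |P|=4: 1 collection, coeffs (1)
    |P|=5: 1 collection, coeffs (1)


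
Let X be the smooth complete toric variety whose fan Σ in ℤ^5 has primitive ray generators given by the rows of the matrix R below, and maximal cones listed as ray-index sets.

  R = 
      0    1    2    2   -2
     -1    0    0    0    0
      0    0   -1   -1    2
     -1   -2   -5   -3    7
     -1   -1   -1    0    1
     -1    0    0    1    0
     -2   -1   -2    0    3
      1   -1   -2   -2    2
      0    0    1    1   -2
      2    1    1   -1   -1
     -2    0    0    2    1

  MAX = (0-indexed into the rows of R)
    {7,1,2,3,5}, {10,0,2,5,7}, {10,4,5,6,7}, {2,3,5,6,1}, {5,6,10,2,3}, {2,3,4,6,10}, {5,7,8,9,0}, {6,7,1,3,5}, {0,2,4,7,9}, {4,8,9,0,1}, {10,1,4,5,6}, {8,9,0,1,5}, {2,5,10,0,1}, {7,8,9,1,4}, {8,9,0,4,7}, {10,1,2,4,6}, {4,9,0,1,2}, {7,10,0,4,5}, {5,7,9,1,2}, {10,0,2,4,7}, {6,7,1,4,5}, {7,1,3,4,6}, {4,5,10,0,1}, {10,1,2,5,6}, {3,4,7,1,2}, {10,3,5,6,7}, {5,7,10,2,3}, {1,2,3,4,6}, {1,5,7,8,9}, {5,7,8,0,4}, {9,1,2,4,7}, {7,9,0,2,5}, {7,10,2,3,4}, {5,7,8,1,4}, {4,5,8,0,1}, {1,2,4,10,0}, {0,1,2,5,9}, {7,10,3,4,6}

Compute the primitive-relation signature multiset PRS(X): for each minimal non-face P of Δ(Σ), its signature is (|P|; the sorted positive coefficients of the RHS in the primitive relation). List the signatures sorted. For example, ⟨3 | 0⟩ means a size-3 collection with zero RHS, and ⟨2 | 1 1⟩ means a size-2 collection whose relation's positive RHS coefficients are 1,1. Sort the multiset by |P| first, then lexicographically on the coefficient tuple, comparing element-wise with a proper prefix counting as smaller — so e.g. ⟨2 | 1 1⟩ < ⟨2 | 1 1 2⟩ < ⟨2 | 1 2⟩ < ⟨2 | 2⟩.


16 minimal non-faces of Δ(Σ) (on 11 rays):

  P={2,8}:  v_{2} + v_{8} = 0  so sig = ⟨2 | 0⟩
  P={0,6}:  v_{0} + v_{6} = v_{10}  so sig = ⟨2 | 1⟩
  P={6,9}:  v_{6} + v_{9} = v_{2}  so sig = ⟨2 | 1⟩
  P={3,8}:  v_{3} + v_{8} = v_{6} + v_{7}  so sig = ⟨2 | 1 1⟩
  P={6,8}:  v_{6} + v_{8} = v_{4} + v_{5}  so sig = ⟨2 | 1 1⟩
  P={9,10}:  v_{9} + v_{10} = v_{0} + v_{2}  so sig = ⟨2 | 1 1⟩
  P={0,3}:  v_{0} + v_{3} = v_{2} + v_{7} + v_{10}  so sig = ⟨2 | 1 1 1⟩
  P={8,10}:  v_{8} + v_{10} = v_{0} + v_{4} + v_{5}  so sig = ⟨2 | 1 1 1⟩
  P={3,9}:  v_{3} + v_{9} = 2·v_{2} + v_{7}  so sig = ⟨2 | 1 2⟩
  P={0,1,7}:  v_{0} + v_{1} + v_{7} = 0  so sig = ⟨3 | 0⟩
  P={4,5,9}:  v_{4} + v_{5} + v_{9} = 0  so sig = ⟨3 | 0⟩
  P={1,7,10}:  v_{1} + v_{7} + v_{10} = v_{6}  so sig = ⟨3 | 1⟩
  P={2,4,5}:  v_{2} + v_{4} + v_{5} = v_{6}  so sig = ⟨3 | 1⟩
  P={2,6,7}:  v_{2} + v_{6} + v_{7} = v_{3}  so sig = ⟨3 | 1⟩
  P={1,3,10}:  v_{1} + v_{3} + v_{10} = v_{2} + 2·v_{6}  so sig = ⟨3 | 1 2⟩
  P={3,4,5}:  v_{3} + v_{4} + v_{5} = 2·v_{6} + v_{7}  so sig = ⟨3 | 1 2⟩

so the primitive-relation signature multiset is
    |P|=2: 9 collections, coeffs (), (1), (1), (1,1), (1,1), (1,1), (1,1,1), (1,1,1), (1,2)
    |P|=3: 7 collections, coeffs (), (), (1), (1), (1), (1,2), (1,2)


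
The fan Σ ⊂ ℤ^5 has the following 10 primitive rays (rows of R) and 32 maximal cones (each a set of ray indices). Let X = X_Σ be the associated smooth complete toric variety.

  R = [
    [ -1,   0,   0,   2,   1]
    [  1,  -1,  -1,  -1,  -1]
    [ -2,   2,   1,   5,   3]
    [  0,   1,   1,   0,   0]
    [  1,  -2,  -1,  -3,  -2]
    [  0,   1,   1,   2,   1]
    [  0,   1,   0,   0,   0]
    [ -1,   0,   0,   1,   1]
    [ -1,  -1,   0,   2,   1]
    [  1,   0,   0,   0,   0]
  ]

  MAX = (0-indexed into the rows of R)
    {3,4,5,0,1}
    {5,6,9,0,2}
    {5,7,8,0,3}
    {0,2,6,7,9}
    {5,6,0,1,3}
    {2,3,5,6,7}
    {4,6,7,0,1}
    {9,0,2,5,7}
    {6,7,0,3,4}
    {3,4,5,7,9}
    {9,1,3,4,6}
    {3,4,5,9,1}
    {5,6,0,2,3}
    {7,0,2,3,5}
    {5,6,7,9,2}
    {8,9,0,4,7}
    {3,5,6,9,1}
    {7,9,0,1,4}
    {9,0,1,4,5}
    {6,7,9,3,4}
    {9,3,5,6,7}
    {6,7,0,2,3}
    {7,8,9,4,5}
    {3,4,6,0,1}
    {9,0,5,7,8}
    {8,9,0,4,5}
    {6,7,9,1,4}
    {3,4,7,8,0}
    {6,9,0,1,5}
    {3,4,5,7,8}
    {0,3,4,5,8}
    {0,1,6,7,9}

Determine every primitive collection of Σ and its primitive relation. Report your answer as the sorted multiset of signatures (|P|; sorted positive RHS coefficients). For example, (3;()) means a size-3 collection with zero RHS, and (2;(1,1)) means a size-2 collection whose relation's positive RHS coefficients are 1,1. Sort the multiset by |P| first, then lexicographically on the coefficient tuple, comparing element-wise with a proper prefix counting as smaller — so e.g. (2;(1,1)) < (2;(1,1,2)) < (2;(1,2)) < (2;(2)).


Primitive collections (14):

  P={2,4}:  v_{2} + v_{4} = v_{0}  ⟹  sig = (2;(1))
  P={6,8}:  v_{6} + v_{8} = v_{0}  ⟹  sig = (2;(1))
  P={1,2}:  v_{1} + v_{2} = 2·v_{0} + v_{6} + v_{9}  ⟹  sig = (2;(1,1,2))
  P={1,8}:  v_{1} + v_{8} = 2·v_{0} + v_{4} + v_{9}  ⟹  sig = (2;(1,1,2))
  P={2,8}:  v_{2} + v_{8} = 2·v_{0} + v_{5} + v_{7}  ⟹  sig = (2;(1,1,2))
  P={1,3,7}:  v_{1} + v_{3} + v_{7} = 0  ⟹  sig = (3;())
  P={0,3,9}:  v_{0} + v_{3} + v_{9} = v_{5}  ⟹  sig = (3;(1))
  P={1,5,7}:  v_{1} + v_{5} + v_{7} = v_{0} + v_{9}  ⟹  sig = (3;(1,1))
  P={4,5,6}:  v_{4} + v_{5} + v_{6} = v_{1} + v_{3}  ⟹  sig = (3;(1,1))
  P={2,3,9}:  v_{2} + v_{3} + v_{9} = 2·v_{5} + v_{6} + v_{7}  ⟹  sig = (3;(1,1,2))
  P={3,8,9}:  v_{3} + v_{8} + v_{9} = v_{4} + 2·v_{5} + v_{7}  ⟹  sig = (3;(1,1,2))
  P={0,4,5,7}:  v_{0} + v_{4} + v_{5} + v_{7} = v_{8}  ⟹  sig = (4;(1))
  P={0,4,6,9}:  v_{0} + v_{4} + v_{6} + v_{9} = v_{1}  ⟹  sig = (4;(1))
  P={0,5,6,7}:  v_{0} + v_{5} + v_{6} + v_{7} = v_{2}  ⟹  sig = (4;(1))

so the primitive-relation signature multiset is
    |P|=2: 5 collections, coeffs (1), (1), (1,1,2), (1,1,2), (1,1,2)
    |P|=3: 6 collections, coeffs (), (1), (1,1), (1,1), (1,1,2), (1,1,2)
    |P|=4: 3 collections, coeffs (1), (1), (1)


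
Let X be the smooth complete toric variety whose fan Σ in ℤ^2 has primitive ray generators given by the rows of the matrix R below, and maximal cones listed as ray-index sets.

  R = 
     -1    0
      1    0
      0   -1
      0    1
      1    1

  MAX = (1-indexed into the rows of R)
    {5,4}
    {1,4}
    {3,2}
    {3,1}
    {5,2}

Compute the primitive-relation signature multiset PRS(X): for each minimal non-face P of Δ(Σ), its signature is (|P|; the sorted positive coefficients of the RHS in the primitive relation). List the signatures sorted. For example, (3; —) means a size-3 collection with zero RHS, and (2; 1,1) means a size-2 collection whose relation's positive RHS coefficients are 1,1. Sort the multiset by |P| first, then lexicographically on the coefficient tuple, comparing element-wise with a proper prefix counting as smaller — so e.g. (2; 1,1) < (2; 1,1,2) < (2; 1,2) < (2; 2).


5 minimal non-faces of Δ(Σ) (on 5 rays):

  P={1,2}:  v_{1} + v_{2} = 0 — sig = (2; —)
  P={3,4}:  v_{3} + v_{4} = 0 — sig = (2; —)
  P={1,5}:  v_{1} + v_{5} = v_{4} — sig = (2; 1)
  P={2,4}:  v_{2} + v_{4} = v_{5} — sig = (2; 1)
  P={3,5}:  v_{3} + v_{5} = v_{2} — sig = (2; 1)

Sorted signature multiset PRS(X):
    |P|=2: 5 collections, coeffs (), (), (1), (1), (1)


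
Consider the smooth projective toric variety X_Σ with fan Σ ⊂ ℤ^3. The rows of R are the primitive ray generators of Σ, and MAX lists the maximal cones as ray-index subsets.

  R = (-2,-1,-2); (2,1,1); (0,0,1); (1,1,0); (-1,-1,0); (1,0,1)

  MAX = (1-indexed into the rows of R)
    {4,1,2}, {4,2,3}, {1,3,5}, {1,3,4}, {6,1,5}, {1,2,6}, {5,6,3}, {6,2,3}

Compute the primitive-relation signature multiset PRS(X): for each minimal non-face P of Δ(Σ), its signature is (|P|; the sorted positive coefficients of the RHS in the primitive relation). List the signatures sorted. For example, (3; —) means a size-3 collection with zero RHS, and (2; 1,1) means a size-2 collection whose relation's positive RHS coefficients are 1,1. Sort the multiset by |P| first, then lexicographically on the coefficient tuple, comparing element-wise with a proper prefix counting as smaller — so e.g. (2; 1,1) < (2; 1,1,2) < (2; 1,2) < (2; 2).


5 collections generate NE(X_Σ); each relation:

  {4,5}:  v_{4} + v_{5} = 0  →  sig = (2; —)
  {2,5}:  v_{2} + v_{5} = v_{6}  →  sig = (2; 1)
  {4,6}:  v_{4} + v_{6} = v_{2}  →  sig = (2; 1)
  {1,2,3}:  v_{1} + v_{2} + v_{3} = 0  →  sig = (3; —)
  {1,3,6}:  v_{1} + v_{3} + v_{6} = v_{5}  →  sig = (3; 1)

so the primitive-relation signature multiset is
[(2; —), (2; 1), (2; 1), (3; —), (3; 1)]


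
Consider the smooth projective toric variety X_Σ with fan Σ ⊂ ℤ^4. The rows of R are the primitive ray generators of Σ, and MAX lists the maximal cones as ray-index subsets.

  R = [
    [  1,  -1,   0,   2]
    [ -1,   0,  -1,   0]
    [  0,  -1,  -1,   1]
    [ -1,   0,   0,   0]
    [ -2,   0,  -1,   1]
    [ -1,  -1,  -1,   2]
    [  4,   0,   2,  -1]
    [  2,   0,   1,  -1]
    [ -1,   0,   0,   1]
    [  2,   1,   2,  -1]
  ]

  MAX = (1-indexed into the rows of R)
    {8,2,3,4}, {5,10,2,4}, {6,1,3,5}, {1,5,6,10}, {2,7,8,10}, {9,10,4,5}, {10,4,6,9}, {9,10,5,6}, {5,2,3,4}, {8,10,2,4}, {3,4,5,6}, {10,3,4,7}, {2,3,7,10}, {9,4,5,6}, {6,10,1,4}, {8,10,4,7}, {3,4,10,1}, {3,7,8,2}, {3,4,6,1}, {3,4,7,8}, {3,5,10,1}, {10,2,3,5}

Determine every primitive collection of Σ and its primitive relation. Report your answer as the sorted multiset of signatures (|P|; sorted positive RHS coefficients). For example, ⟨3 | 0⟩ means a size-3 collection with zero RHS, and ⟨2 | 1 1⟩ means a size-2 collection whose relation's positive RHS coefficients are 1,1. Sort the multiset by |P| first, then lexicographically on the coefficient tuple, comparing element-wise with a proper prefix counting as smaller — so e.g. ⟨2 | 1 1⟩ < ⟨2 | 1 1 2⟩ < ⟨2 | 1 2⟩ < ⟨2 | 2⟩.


Minimal non-faces — 20 found among 10 rays, 22 max cones:

  {5,8}:  v_{5} + v_{8} = 0  so sig = ⟨2 | 0⟩
  {2,9}:  v_{2} + v_{9} = v_{5}  so sig = ⟨2 | 1⟩
  {3,9}:  v_{3} + v_{9} = v_{6}  so sig = ⟨2 | 1⟩
  {2,6}:  v_{2} + v_{6} = v_{3} + v_{5}  so sig = ⟨2 | 1 1⟩
  {5,7}:  v_{5} + v_{7} = v_{3} + v_{10}  so sig = ⟨2 | 1 1⟩
  {8,9}:  v_{8} + v_{9} = v_{3} + v_{4} + v_{10}  so sig = ⟨2 | 1 1 1⟩
  {1,2}:  v_{1} + v_{2} = 2·v_{3} + v_{5} + v_{10}  so sig = ⟨2 | 1 1 2⟩
  {6,8}:  v_{6} + v_{8} = 2·v_{3} + v_{4} + v_{10}  so sig = ⟨2 | 1 1 2⟩
  {1,9}:  v_{1} + v_{9} = 2·v_{6} + v_{10}  so sig = ⟨2 | 1 2⟩
  {7,9}:  v_{7} + v_{9} = 2·v_{3} + v_{4} + 2·v_{10}  so sig = ⟨2 | 1 2 2⟩
  {1,8}:  v_{1} + v_{8} = 3·v_{3} + v_{4} + 2·v_{10}  so sig = ⟨2 | 1 2 3⟩
  {6,7}:  v_{6} + v_{7} = 3·v_{3} + v_{4} + 2·v_{10}  so sig = ⟨2 | 1 2 3⟩
  {1,7}:  v_{1} + v_{7} = 4·v_{3} + v_{4} + 3·v_{10}  so sig = ⟨2 | 1 3 4⟩
  {2,4,7}:  v_{2} + v_{4} + v_{7} = v_{8}  so sig = ⟨3 | 1⟩
  {3,6,10}:  v_{3} + v_{6} + v_{10} = v_{1}  so sig = ⟨3 | 1⟩
  {3,8,10}:  v_{3} + v_{8} + v_{10} = v_{7}  so sig = ⟨3 | 1⟩
  {1,4,5}:  v_{1} + v_{4} + v_{5} = v_{6} + v_{9}  so sig = ⟨3 | 1 1⟩
  {2,3,4,10}:  v_{2} + v_{3} + v_{4} + v_{10} = 0  so sig = ⟨4 | 0⟩
  {3,4,5,10}:  v_{3} + v_{4} + v_{5} + v_{10} = v_{9}  so sig = ⟨4 | 1⟩
  {4,5,6,10}:  v_{4} + v_{5} + v_{6} + v_{10} = 2·v_{9}  so sig = ⟨4 | 2⟩

Signatures (|P|; sorted positive RHS coefficients), sorted:
[⟨2 | 0⟩, ⟨2 | 1⟩, ⟨2 | 1⟩, ⟨2 | 1 1⟩, ⟨2 | 1 1⟩, ⟨2 | 1 1 1⟩, ⟨2 | 1 1 2⟩, ⟨2 | 1 1 2⟩, ⟨2 | 1 2⟩, ⟨2 | 1 2 2⟩, ⟨2 | 1 2 3⟩, ⟨2 | 1 2 3⟩, ⟨2 | 1 3 4⟩, ⟨3 | 1⟩, ⟨3 | 1⟩, ⟨3 | 1⟩, ⟨3 | 1 1⟩, ⟨4 | 0⟩, ⟨4 | 1⟩, ⟨4 | 2⟩]


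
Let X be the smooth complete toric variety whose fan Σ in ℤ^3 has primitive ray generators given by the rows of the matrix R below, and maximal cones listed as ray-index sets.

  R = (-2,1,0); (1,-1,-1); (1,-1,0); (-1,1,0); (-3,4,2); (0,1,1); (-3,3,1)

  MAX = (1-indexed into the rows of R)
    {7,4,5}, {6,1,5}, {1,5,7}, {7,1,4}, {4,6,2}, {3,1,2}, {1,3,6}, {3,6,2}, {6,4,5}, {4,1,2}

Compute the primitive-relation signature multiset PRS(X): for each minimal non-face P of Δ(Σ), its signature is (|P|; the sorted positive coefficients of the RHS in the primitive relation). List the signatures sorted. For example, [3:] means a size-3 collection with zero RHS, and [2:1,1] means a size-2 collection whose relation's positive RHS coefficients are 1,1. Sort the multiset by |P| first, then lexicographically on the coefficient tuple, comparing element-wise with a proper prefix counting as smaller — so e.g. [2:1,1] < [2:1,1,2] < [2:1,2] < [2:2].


9 collections generate NE(X_Σ); each relation:

  • {3,4}:  v_{3} + v_{4} = 0  so sig = [2:]
  • {6,7}:  v_{6} + v_{7} = v_{5}  so sig = [2:1]
  • {3,7}:  v_{3} + v_{7} = v_{1} + v_{6}  so sig = [2:1,1]
  • {2,5}:  v_{2} + v_{5} = 2·v_{4} + v_{6}  so sig = [2:1,2]
  • {3,5}:  v_{3} + v_{5} = v_{1} + 2·v_{6}  so sig = [2:1,2]
  • {2,7}:  v_{2} + v_{7} = 2·v_{4}  so sig = [2:2]
  • {1,2,6}:  v_{1} + v_{2} + v_{6} = v_{4}  so sig = [3:1]
  • {1,4,6}:  v_{1} + v_{4} + v_{6} = v_{7}  so sig = [3:1]
  • {1,4,5}:  v_{1} + v_{4} + v_{5} = 2·v_{7}  so sig = [3:2]

Hence PRS(X_Σ) =
    [2:]
    [2:1]
    [2:1,1]
    [2:1,2]
    [2:1,2]
    [2:2]
    [3:1]
    [3:1]
    [3:2]


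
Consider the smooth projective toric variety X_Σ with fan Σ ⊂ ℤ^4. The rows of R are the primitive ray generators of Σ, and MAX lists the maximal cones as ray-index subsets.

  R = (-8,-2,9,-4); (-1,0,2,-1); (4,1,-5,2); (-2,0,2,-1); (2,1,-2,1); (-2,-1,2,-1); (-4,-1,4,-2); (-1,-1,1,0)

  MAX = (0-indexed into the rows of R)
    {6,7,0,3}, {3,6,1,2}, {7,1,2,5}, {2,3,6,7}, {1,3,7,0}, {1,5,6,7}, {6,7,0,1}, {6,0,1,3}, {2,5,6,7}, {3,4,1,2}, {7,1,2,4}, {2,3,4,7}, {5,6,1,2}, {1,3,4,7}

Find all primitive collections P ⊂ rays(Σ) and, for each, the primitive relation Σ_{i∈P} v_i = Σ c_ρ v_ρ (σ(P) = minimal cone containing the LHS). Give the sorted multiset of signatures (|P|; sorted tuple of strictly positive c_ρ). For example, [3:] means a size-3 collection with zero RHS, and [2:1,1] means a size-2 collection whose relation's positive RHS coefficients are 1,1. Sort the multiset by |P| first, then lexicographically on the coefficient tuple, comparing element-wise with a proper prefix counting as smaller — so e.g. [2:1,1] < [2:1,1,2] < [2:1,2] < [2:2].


Δ(Σ) — 8 vertices, 9 min non-faces:

  {4,5}:  v_{4} + v_{5} = 0  ⟹  sig = [2:]
  {0,2}:  v_{0} + v_{2} = v_{6}  ⟹  sig = [2:1]
  {3,5}:  v_{3} + v_{5} = v_{6}  ⟹  sig = [2:1]
  {4,6}:  v_{4} + v_{6} = v_{3}  ⟹  sig = [2:1]
  {0,4}:  v_{0} + v_{4} = v_{1} + 2·v_{3} + v_{7}  ⟹  sig = [2:1,1,2]
  {0,5}:  v_{0} + v_{5} = v_{1} + 2·v_{6} + v_{7}  ⟹  sig = [2:1,1,2]
  {1,2,3,7}:  v_{1} + v_{2} + v_{3} + v_{7} = 0  ⟹  sig = [4:]
  {1,2,6,7}:  v_{1} + v_{2} + v_{6} + v_{7} = v_{5}  ⟹  sig = [4:1]
  {1,3,6,7}:  v_{1} + v_{3} + v_{6} + v_{7} = v_{0}  ⟹  sig = [4:1]

Sorted signature multiset PRS(X):
    [2:]
    [2:1]
    [2:1]
    [2:1]
    [2:1,1,2]
    [2:1,1,2]
    [4:]
    [4:1]
    [4:1]


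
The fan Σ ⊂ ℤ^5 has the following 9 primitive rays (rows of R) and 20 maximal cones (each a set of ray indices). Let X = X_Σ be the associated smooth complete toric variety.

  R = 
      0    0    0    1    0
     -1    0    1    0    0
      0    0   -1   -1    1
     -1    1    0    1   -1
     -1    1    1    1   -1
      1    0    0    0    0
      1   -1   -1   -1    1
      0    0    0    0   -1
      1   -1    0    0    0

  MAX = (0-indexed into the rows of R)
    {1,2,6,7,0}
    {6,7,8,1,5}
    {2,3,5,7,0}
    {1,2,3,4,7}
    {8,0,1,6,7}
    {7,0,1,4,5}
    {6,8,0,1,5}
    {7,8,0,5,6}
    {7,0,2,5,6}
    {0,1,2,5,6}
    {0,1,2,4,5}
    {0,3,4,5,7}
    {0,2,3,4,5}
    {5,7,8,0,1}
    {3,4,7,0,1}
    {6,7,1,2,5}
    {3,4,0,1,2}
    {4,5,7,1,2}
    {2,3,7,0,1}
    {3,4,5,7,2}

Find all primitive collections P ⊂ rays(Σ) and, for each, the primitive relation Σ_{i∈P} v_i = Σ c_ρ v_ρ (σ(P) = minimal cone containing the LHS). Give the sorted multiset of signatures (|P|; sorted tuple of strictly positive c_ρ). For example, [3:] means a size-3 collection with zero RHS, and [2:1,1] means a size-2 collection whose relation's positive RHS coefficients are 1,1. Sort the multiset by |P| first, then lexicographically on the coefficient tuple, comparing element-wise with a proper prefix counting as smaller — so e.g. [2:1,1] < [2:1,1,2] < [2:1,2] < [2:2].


9 collections generate NE(X_Σ); each relation:

  P={4,6}:  v_{4} + v_{6} = 0 — sig = [2:]
  P={2,8}:  v_{2} + v_{8} = v_{6} — sig = [2:1]
  P={3,8}:  v_{3} + v_{8} = v_{0} + v_{7} — sig = [2:1,1]
  P={3,6}:  v_{3} + v_{6} = v_{0} + v_{2} + v_{7} — sig = [2:1,1,1]
  P={4,8}:  v_{4} + v_{8} = v_{0} + v_{1} + v_{5} + v_{7} — sig = [2:1,1,1,1]
  P={1,3,5}:  v_{1} + v_{3} + v_{5} = v_{4} — sig = [3:1]
  P={0,2,4,7}:  v_{0} + v_{2} + v_{4} + v_{7} = v_{3} — sig = [4:1]
  P={0,1,2,5,7}:  v_{0} + v_{1} + v_{2} + v_{5} + v_{7} = 0 — sig = [5:]
  P={0,1,5,6,7}:  v_{0} + v_{1} + v_{5} + v_{6} + v_{7} = v_{8} — sig = [5:1]

Hence PRS(X_Σ) =
    [2:]
    [2:1]
    [2:1,1]
    [2:1,1,1]
    [2:1,1,1,1]
    [3:1]
    [4:1]
    [5:]
    [5:1]


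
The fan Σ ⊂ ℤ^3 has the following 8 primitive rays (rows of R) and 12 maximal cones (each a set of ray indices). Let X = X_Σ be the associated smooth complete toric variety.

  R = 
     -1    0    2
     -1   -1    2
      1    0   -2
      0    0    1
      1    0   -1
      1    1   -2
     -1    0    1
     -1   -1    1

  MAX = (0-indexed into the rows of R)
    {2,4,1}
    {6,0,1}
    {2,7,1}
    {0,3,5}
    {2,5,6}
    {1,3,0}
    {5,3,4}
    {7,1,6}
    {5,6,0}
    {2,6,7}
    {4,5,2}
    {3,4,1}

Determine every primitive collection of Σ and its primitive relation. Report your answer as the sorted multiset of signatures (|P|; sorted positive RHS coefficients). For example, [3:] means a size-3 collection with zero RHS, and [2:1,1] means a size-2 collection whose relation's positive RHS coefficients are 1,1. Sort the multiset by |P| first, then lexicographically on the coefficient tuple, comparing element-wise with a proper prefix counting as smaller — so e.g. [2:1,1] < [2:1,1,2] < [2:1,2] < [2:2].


11 minimal non-faces of Δ(Σ) (on 8 rays):

  {0,2}:  v_{0} + v_{2} = 0 — sig = [2:]
  {1,5}:  v_{1} + v_{5} = 0 — sig = [2:]
  {4,6}:  v_{4} + v_{6} = 0 — sig = [2:]
  {0,4}:  v_{0} + v_{4} = v_{3} — sig = [2:1]
  {2,3}:  v_{2} + v_{3} = v_{4} — sig = [2:1]
  {3,6}:  v_{3} + v_{6} = v_{0} — sig = [2:1]
  {3,7}:  v_{3} + v_{7} = v_{1} — sig = [2:1]
  {0,7}:  v_{0} + v_{7} = v_{1} + v_{6} — sig = [2:1,1]
  {4,7}:  v_{4} + v_{7} = v_{1} + v_{2} — sig = [2:1,1]
  {5,7}:  v_{5} + v_{7} = v_{2} + v_{6} — sig = [2:1,1]
  {1,2,6}:  v_{1} + v_{2} + v_{6} = v_{7} — sig = [3:1]

Hence PRS(X_Σ) =
    [2:]
    [2:]
    [2:]
    [2:1]
    [2:1]
    [2:1]
    [2:1]
    [2:1,1]
    [2:1,1]
    [2:1,1]
    [3:1]


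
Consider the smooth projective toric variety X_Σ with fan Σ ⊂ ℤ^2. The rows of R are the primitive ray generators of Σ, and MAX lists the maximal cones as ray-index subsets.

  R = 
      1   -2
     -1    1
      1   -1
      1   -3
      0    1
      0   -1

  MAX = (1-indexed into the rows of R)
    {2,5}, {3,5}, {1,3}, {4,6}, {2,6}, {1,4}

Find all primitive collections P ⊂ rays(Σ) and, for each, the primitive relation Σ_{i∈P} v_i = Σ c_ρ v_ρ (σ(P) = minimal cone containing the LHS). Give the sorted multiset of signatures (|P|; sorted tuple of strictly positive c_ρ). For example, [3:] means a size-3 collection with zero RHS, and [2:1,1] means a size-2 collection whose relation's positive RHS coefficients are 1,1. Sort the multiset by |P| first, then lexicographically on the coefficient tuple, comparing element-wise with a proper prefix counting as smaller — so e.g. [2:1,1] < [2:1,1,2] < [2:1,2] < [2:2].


Σ has 9 primitive collections:

  P={2,3}:  v_{2} + v_{3} = 0  so sig = [2:]
  P={5,6}:  v_{5} + v_{6} = 0  so sig = [2:]
  P={1,2}:  v_{1} + v_{2} = v_{6}  so sig = [2:1]
  P={1,5}:  v_{1} + v_{5} = v_{3}  so sig = [2:1]
  P={1,6}:  v_{1} + v_{6} = v_{4}  so sig = [2:1]
  P={3,6}:  v_{3} + v_{6} = v_{1}  so sig = [2:1]
  P={4,5}:  v_{4} + v_{5} = v_{1}  so sig = [2:1]
  P={2,4}:  v_{2} + v_{4} = 2·v_{6}  so sig = [2:2]
  P={3,4}:  v_{3} + v_{4} = 2·v_{1}  so sig = [2:2]

Sorted signature multiset PRS(X):
{ [2:] ×2,  [2:1] ×5,  [2:2] ×2 }


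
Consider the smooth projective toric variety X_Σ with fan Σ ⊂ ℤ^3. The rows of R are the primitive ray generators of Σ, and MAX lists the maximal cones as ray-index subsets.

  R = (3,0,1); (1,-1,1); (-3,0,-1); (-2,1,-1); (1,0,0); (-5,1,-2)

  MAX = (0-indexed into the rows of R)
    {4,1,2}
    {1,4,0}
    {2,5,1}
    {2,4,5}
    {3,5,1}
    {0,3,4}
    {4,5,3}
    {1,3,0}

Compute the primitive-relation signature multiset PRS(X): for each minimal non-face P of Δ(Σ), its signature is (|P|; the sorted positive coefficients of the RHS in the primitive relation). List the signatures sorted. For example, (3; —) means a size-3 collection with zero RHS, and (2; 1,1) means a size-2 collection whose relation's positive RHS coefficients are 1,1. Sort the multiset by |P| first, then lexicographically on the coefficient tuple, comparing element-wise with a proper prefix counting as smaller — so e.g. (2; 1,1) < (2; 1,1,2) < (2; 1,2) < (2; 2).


The 5 primitive collections of Σ (r=6, n=3):

  P={0,2}:  v_{0} + v_{2} = 0  ⇒ sig = (2; —)
  P={0,5}:  v_{0} + v_{5} = v_{3}  ⇒ sig = (2; 1)
  P={2,3}:  v_{2} + v_{3} = v_{5}  ⇒ sig = (2; 1)
  P={1,3,4}:  v_{1} + v_{3} + v_{4} = 0  ⇒ sig = (3; —)
  P={1,4,5}:  v_{1} + v_{4} + v_{5} = v_{2}  ⇒ sig = (3; 1)

Hence PRS(X_Σ) =
    (2; —)
    (2; 1)
    (2; 1)
    (3; —)
    (3; 1)


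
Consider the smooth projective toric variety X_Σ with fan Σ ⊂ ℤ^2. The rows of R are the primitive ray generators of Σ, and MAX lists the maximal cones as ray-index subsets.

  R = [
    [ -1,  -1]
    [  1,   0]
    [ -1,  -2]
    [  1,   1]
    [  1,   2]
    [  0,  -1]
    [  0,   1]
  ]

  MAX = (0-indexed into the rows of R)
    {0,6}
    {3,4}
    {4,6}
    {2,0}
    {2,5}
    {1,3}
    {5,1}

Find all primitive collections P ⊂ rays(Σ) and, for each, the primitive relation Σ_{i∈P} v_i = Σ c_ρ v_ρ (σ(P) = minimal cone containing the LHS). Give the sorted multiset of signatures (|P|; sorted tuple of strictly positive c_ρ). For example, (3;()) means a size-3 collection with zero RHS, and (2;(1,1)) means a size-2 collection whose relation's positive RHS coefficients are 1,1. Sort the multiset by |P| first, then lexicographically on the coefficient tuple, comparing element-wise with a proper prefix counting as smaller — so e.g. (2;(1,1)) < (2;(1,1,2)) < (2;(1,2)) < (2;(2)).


14 minimal non-faces of Δ(Σ) (on 7 rays):

  {0,3}:  v_{0} + v_{3} = 0  ⟹  sig = (2;())
  {2,4}:  v_{2} + v_{4} = 0  ⟹  sig = (2;())
  {5,6}:  v_{5} + v_{6} = 0  ⟹  sig = (2;())
  {0,1}:  v_{0} + v_{1} = v_{5}  ⟹  sig = (2;(1))
  {0,4}:  v_{0} + v_{4} = v_{6}  ⟹  sig = (2;(1))
  {0,5}:  v_{0} + v_{5} = v_{2}  ⟹  sig = (2;(1))
  {1,6}:  v_{1} + v_{6} = v_{3}  ⟹  sig = (2;(1))
  {2,3}:  v_{2} + v_{3} = v_{5}  ⟹  sig = (2;(1))
  {2,6}:  v_{2} + v_{6} = v_{0}  ⟹  sig = (2;(1))
  {3,5}:  v_{3} + v_{5} = v_{1}  ⟹  sig = (2;(1))
  {3,6}:  v_{3} + v_{6} = v_{4}  ⟹  sig = (2;(1))
  {4,5}:  v_{4} + v_{5} = v_{3}  ⟹  sig = (2;(1))
  {1,2}:  v_{1} + v_{2} = 2·v_{5}  ⟹  sig = (2;(2))
  {1,4}:  v_{1} + v_{4} = 2·v_{3}  ⟹  sig = (2;(2))

Sorted signature multiset PRS(X):
    (2;())
    (2;())
    (2;())
    (2;(1))
    (2;(1))
    (2;(1))
    (2;(1))
    (2;(1))
    (2;(1))
    (2;(1))
    (2;(1))
    (2;(1))
    (2;(2))
    (2;(2))


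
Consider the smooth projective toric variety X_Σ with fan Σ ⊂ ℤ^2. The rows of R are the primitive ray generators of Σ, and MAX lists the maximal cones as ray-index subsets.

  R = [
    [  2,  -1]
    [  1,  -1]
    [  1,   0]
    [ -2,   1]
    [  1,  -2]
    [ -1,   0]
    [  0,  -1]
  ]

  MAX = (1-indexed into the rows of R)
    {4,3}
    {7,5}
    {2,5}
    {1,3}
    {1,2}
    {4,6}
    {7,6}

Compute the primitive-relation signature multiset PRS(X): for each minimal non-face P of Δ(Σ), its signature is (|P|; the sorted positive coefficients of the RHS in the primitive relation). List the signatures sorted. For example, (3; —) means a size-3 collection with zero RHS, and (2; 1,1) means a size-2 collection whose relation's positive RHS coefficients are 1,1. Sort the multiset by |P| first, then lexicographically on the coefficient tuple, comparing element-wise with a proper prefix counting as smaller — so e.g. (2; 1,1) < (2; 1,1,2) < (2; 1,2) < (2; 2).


14 minimal non-faces of Δ(Σ) (on 7 rays):

  P={1,4}:  v_{1} + v_{4} = 0 ; sig = (2; —)
  P={3,6}:  v_{3} + v_{6} = 0 ; sig = (2; —)
  P={1,6}:  v_{1} + v_{6} = v_{2} ; sig = (2; 1)
  P={2,3}:  v_{2} + v_{3} = v_{1} ; sig = (2; 1)
  P={2,4}:  v_{2} + v_{4} = v_{6} ; sig = (2; 1)
  P={2,6}:  v_{2} + v_{6} = v_{7} ; sig = (2; 1)
  P={2,7}:  v_{2} + v_{7} = v_{5} ; sig = (2; 1)
  P={3,7}:  v_{3} + v_{7} = v_{2} ; sig = (2; 1)
  P={4,5}:  v_{4} + v_{5} = v_{6} + v_{7} ; sig = (2; 1,1)
  P={1,7}:  v_{1} + v_{7} = 2·v_{2} ; sig = (2; 2)
  P={3,5}:  v_{3} + v_{5} = 2·v_{2} ; sig = (2; 2)
  P={4,7}:  v_{4} + v_{7} = 2·v_{6} ; sig = (2; 2)
  P={5,6}:  v_{5} + v_{6} = 2·v_{7} ; sig = (2; 2)
  P={1,5}:  v_{1} + v_{5} = 3·v_{2} ; sig = (2; 3)

so the primitive-relation signature multiset is
{ (2; —) ×2,  (2; 1) ×6,  (2; 1,1),  (2; 2) ×4,  (2; 3) }


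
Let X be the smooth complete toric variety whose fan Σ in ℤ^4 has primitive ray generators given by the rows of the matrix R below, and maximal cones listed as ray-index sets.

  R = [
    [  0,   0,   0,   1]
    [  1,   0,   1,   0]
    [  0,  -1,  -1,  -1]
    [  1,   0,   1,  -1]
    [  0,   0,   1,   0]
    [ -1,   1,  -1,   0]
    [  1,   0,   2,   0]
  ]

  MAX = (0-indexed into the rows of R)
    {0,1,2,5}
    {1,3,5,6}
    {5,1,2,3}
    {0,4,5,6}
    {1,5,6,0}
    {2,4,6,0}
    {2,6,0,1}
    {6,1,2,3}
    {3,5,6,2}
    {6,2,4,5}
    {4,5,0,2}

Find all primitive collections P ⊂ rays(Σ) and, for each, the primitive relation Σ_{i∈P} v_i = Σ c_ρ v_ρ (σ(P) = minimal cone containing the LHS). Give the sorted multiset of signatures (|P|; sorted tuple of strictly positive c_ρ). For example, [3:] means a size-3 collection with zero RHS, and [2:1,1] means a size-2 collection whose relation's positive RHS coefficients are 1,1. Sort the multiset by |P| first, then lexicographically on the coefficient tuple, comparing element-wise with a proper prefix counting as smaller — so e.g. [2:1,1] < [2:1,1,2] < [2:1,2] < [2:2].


Σ has 5 primitive collections:

  P = {0,3}:  v_{0} + v_{3} = v_{1} ; sig = [2:1]
  P = {1,4}:  v_{1} + v_{4} = v_{6} ; sig = [2:1]
  P = {3,4}:  v_{3} + v_{4} = v_{2} + v_{5} + 2·v_{6} ; sig = [2:1,1,2]
  P = {0,2,5,6}:  v_{0} + v_{2} + v_{5} + v_{6} = 0 ; sig = [4:]
  P = {1,2,5,6}:  v_{1} + v_{2} + v_{5} + v_{6} = v_{3} ; sig = [4:1]

Signatures (|P|; sorted positive RHS coefficients), sorted:
{ [2:1] ×2,  [2:1,1,2],  [4:],  [4:1] }


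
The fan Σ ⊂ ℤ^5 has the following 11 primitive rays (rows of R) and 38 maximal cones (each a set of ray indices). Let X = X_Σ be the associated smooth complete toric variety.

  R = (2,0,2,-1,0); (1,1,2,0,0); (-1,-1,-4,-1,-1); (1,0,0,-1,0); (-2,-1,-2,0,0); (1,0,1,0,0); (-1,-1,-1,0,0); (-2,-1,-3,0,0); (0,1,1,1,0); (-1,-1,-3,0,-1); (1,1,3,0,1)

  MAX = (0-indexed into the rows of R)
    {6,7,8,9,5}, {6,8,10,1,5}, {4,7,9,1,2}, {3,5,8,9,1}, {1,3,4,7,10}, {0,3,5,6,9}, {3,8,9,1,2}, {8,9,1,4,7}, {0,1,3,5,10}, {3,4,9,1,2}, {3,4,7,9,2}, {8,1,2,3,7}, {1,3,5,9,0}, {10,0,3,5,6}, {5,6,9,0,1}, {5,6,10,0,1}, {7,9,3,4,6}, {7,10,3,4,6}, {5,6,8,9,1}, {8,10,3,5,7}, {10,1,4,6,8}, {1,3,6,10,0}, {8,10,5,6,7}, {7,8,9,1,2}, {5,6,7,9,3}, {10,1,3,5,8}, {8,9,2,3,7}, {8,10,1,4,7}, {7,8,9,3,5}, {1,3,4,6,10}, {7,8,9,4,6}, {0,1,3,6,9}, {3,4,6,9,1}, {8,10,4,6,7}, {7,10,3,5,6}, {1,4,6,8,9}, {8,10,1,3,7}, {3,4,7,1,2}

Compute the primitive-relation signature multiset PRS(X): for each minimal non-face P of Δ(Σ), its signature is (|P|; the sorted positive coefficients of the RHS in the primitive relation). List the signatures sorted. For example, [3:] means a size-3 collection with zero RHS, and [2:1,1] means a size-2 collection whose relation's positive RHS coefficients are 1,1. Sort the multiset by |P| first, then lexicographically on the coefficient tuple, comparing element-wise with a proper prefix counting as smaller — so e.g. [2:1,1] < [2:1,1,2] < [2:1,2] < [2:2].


Minimal non-faces — 16 found among 11 rays, 38 max cones:

  {9,10}:  v_{9} + v_{10} = 0 — sig = [2:]
  {4,5}:  v_{4} + v_{5} = v_{6} — sig = [2:1]
  {0,7}:  v_{0} + v_{7} = v_{3} + v_{6} — sig = [2:1,1]
  {0,8}:  v_{0} + v_{8} = v_{1} + v_{5} — sig = [2:1,1]
  {2,5}:  v_{2} + v_{5} = v_{3} + v_{9} — sig = [2:1,1]
  {2,6}:  v_{2} + v_{6} = v_{3} + v_{4} + v_{9} — sig = [2:1,1,1]
  {2,10}:  v_{2} + v_{10} = v_{1} + v_{3} + v_{7} — sig = [2:1,1,1]
  {0,2}:  v_{0} + v_{2} = v_{1} + 2·v_{3} + v_{6} + v_{9} — sig = [2:1,1,1,2]
  {0,4}:  v_{0} + v_{4} = v_{1} + v_{3} + 2·v_{6} — sig = [2:1,1,2]
  {1,5,7}:  v_{1} + v_{5} + v_{7} = 0 — sig = [3:]
  {3,6,8}:  v_{3} + v_{6} + v_{8} = 0 — sig = [3:]
  {1,6,7}:  v_{1} + v_{6} + v_{7} = v_{4} — sig = [3:1]
  {3,4,8}:  v_{3} + v_{4} + v_{8} = v_{1} + v_{7} — sig = [3:1,1]
  {2,4,8}:  v_{2} + v_{4} + v_{8} = 2·v_{1} + 2·v_{7} + v_{9} — sig = [3:1,2,2]
  {1,3,5,6}:  v_{1} + v_{3} + v_{5} + v_{6} = v_{0} — sig = [4:1]
  {1,3,7,9}:  v_{1} + v_{3} + v_{7} + v_{9} = v_{2} — sig = [4:1]

Hence PRS(X_Σ) =
[[2:], [2:1], [2:1,1], [2:1,1], [2:1,1], [2:1,1,1], [2:1,1,1], [2:1,1,1,2], [2:1,1,2], [3:], [3:], [3:1], [3:1,1], [3:1,2,2], [4:1], [4:1]]


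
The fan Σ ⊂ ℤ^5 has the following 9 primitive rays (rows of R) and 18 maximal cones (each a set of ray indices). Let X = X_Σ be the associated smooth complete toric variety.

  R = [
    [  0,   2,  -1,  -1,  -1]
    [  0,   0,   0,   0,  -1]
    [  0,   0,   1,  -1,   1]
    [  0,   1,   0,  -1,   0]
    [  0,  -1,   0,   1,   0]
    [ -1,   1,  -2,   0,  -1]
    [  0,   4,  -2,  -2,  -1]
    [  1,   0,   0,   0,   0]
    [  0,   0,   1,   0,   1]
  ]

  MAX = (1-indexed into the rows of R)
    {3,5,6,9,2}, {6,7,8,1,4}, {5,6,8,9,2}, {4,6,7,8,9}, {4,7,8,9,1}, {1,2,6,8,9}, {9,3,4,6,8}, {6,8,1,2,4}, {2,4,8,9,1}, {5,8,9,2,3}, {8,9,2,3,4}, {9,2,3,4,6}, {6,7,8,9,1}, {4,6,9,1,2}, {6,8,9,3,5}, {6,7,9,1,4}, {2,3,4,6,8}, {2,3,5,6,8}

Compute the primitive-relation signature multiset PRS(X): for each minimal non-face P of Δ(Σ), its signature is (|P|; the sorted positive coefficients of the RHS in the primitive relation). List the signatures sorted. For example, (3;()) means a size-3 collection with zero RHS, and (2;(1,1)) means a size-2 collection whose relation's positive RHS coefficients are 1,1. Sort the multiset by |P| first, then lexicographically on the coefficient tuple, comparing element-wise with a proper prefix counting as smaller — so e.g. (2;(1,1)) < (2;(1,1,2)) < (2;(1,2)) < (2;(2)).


Δ(Σ) — 9 vertices, 9 min non-faces:

  {4,5}:  v_{4} + v_{5} = 0 ; sig = (2;())
  {1,5}:  v_{1} + v_{5} = v_{2} + v_{6} + v_{8} + v_{9} ; sig = (2;(1,1,1,1))
  {5,7}:  v_{5} + v_{7} = v_{1} + v_{6} + v_{8} + v_{9} ; sig = (2;(1,1,1,1))
  {3,7}:  v_{3} + v_{7} = 3·v_{4} + v_{6} + v_{8} + v_{9} ; sig = (2;(1,1,1,3))
  {1,3}:  v_{1} + v_{3} = 2·v_{4} ; sig = (2;(2))
  {2,7}:  v_{2} + v_{7} = 2·v_{1} ; sig = (2;(2))
  {1,4,6,8,9}:  v_{1} + v_{4} + v_{6} + v_{8} + v_{9} = v_{7} ; sig = (5;(1))
  {2,3,6,8,9}:  v_{2} + v_{3} + v_{6} + v_{8} + v_{9} = v_{4} ; sig = (5;(1))
  {2,4,6,8,9}:  v_{2} + v_{4} + v_{6} + v_{8} + v_{9} = v_{1} ; sig = (5;(1))

so the primitive-relation signature multiset is
    |P|=2: 6 collections, coeffs (), (1,1,1,1), (1,1,1,1), (1,1,1,3), (2), (2)
    |P|=5: 3 collections, coeffs (1), (1), (1)


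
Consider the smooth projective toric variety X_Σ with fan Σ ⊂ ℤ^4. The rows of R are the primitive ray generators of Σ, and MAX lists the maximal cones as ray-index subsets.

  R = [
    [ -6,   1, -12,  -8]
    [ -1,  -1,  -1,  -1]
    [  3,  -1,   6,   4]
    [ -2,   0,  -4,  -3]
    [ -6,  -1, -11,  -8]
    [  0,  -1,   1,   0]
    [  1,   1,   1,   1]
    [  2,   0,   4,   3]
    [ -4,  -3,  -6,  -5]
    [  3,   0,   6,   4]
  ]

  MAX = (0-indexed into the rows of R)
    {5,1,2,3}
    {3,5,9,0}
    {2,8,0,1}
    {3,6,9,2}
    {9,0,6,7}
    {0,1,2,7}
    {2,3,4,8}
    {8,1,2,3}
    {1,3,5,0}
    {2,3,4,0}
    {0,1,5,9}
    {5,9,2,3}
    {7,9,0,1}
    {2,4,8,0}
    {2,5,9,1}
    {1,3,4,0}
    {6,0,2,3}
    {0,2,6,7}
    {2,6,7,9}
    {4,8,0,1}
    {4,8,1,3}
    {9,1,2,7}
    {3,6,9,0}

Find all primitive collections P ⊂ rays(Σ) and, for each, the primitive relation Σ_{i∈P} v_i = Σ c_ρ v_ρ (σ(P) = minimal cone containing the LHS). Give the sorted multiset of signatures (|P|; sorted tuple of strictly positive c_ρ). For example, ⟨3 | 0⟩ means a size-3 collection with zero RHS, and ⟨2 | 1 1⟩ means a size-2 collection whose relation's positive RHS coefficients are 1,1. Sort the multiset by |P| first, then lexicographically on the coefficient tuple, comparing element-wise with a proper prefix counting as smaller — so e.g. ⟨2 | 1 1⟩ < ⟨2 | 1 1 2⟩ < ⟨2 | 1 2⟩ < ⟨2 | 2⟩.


Δ(Σ) — 10 vertices, 18 min non-faces:

  {1,6}:  v_{1} + v_{6} = 0 — sig = ⟨2 | 0⟩
  {3,7}:  v_{3} + v_{7} = 0 — sig = ⟨2 | 0⟩
  {4,9}:  v_{4} + v_{9} = v_{1} + v_{3} — sig = ⟨2 | 1 1⟩
  {5,6}:  v_{5} + v_{6} = v_{3} + v_{9} — sig = ⟨2 | 1 1⟩
  {5,7}:  v_{5} + v_{7} = v_{1} + v_{9} — sig = ⟨2 | 1 1⟩
  {6,8}:  v_{6} + v_{8} = v_{2} + v_{4} — sig = ⟨2 | 1 1⟩
  {4,6}:  v_{4} + v_{6} = v_{0} + v_{2} + v_{3} — sig = ⟨2 | 1 1 1⟩
  {4,7}:  v_{4} + v_{7} = v_{0} + v_{1} + v_{2} — sig = ⟨2 | 1 1 1⟩
  {8,9}:  v_{8} + v_{9} = 2·v_{1} + v_{2} + v_{3} — sig = ⟨2 | 1 1 2⟩
  {7,8}:  v_{7} + v_{8} = v_{0} + 2·v_{1} + 2·v_{2} — sig = ⟨2 | 1 2 2⟩
  {5,8}:  v_{5} + v_{8} = 3·v_{1} + v_{2} + 2·v_{3} — sig = ⟨2 | 1 2 3⟩
  {4,5}:  v_{4} + v_{5} = 2·v_{1} + 2·v_{3} — sig = ⟨2 | 2 2⟩
  {0,2,9}:  v_{0} + v_{2} + v_{9} = 0 — sig = ⟨3 | 0⟩
  {1,2,4}:  v_{1} + v_{2} + v_{4} = v_{8} — sig = ⟨3 | 1⟩
  {1,3,9}:  v_{1} + v_{3} + v_{9} = v_{5} — sig = ⟨3 | 1⟩
  {0,2,5}:  v_{0} + v_{2} + v_{5} = v_{1} + v_{3} — sig = ⟨3 | 1 1⟩
  {0,3,8}:  v_{0} + v_{3} + v_{8} = 2·v_{4} — sig = ⟨3 | 2⟩
  {0,1,2,3}:  v_{0} + v_{1} + v_{2} + v_{3} = v_{4} — sig = ⟨4 | 1⟩

so the primitive-relation signature multiset is
[⟨2 | 0⟩, ⟨2 | 0⟩, ⟨2 | 1 1⟩, ⟨2 | 1 1⟩, ⟨2 | 1 1⟩, ⟨2 | 1 1⟩, ⟨2 | 1 1 1⟩, ⟨2 | 1 1 1⟩, ⟨2 | 1 1 2⟩, ⟨2 | 1 2 2⟩, ⟨2 | 1 2 3⟩, ⟨2 | 2 2⟩, ⟨3 | 0⟩, ⟨3 | 1⟩, ⟨3 | 1⟩, ⟨3 | 1 1⟩, ⟨3 | 2⟩, ⟨4 | 1⟩]


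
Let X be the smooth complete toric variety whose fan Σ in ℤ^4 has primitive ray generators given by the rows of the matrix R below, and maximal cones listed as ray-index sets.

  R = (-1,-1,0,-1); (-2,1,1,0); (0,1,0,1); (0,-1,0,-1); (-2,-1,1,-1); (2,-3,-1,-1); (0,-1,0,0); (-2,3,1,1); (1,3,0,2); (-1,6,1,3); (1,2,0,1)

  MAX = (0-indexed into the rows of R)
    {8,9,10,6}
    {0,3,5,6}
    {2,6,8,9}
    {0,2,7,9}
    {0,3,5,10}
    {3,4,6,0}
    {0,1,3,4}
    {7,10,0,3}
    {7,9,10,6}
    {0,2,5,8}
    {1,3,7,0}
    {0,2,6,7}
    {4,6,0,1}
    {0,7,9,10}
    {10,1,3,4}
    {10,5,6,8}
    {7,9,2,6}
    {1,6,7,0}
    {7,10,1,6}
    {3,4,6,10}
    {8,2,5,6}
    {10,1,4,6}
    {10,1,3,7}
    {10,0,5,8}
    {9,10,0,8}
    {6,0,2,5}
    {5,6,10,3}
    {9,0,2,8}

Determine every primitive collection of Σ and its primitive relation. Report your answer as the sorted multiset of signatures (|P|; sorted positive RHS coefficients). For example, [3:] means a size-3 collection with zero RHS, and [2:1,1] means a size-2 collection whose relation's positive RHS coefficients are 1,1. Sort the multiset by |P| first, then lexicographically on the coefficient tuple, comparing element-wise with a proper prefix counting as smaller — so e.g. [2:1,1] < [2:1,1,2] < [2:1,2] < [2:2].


|primitive collections| = 23. Relations:

  {2,3}:  v_{2} + v_{3} = 0 ; sig = [2:]
  {5,7}:  v_{5} + v_{7} = 0 ; sig = [2:]
  {2,10}:  v_{2} + v_{10} = v_{8} ; sig = [2:1]
  {3,8}:  v_{3} + v_{8} = v_{10} ; sig = [2:1]
  {5,9}:  v_{5} + v_{9} = v_{8} ; sig = [2:1]
  {7,8}:  v_{7} + v_{8} = v_{9} ; sig = [2:1]
  {1,2}:  v_{1} + v_{2} = v_{6} + v_{7} ; sig = [2:1,1]
  {1,5}:  v_{1} + v_{5} = v_{3} + v_{6} ; sig = [2:1,1]
  {2,4}:  v_{2} + v_{4} = v_{1} + v_{6} ; sig = [2:1,1]
  {3,9}:  v_{3} + v_{9} = v_{7} + v_{10} ; sig = [2:1,1]
  {1,8}:  v_{1} + v_{8} = v_{6} + v_{7} + v_{10} ; sig = [2:1,1,1]
  {4,8}:  v_{4} + v_{8} = v_{1} + v_{6} + v_{10} ; sig = [2:1,1,1]
  {4,9}:  v_{4} + v_{9} = v_{1} + v_{6} + v_{7} + v_{10} ; sig = [2:1,1,1,1]
  {1,9}:  v_{1} + v_{9} = v_{6} + 2·v_{7} + v_{10} ; sig = [2:1,1,2]
  {4,7}:  v_{4} + v_{7} = 2·v_{1} ; sig = [2:2]
  {4,5}:  v_{4} + v_{5} = 2·v_{3} + 2·v_{6} ; sig = [2:2,2]
  {0,6,10}:  v_{0} + v_{6} + v_{10} = 0 ; sig = [3:]
  {0,6,8}:  v_{0} + v_{6} + v_{8} = v_{2} ; sig = [3:1]
  {1,3,6}:  v_{1} + v_{3} + v_{6} = v_{4} ; sig = [3:1]
  {3,6,7}:  v_{3} + v_{6} + v_{7} = v_{1} ; sig = [3:1]
  {0,1,10}:  v_{0} + v_{1} + v_{10} = v_{3} + v_{7} ; sig = [3:1,1]
  {0,4,10}:  v_{0} + v_{4} + v_{10} = v_{1} + v_{3} ; sig = [3:1,1]
  {0,6,9}:  v_{0} + v_{6} + v_{9} = v_{2} + v_{7} ; sig = [3:1,1]

so the primitive-relation signature multiset is
    |P|=2: 16 collections, coeffs (), (), (1), (1), (1), (1), (1,1), (1,1), (1,1), (1,1), (1,1,1), (1,1,1), (1,1,1,1), (1,1,2), (2), (2,2)
    |P|=3: 7 collections, coeffs (), (1), (1), (1), (1,1), (1,1), (1,1)
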